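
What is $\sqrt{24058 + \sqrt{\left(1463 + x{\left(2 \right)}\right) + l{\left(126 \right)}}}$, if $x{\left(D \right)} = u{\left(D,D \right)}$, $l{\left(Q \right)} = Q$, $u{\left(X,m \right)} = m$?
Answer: $\sqrt{24058 + \sqrt{1591}} \approx 155.23$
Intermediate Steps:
$x{\left(D \right)} = D$
$\sqrt{24058 + \sqrt{\left(1463 + x{\left(2 \right)}\right) + l{\left(126 \right)}}} = \sqrt{24058 + \sqrt{\left(1463 + 2\right) + 126}} = \sqrt{24058 + \sqrt{1465 + 126}} = \sqrt{24058 + \sqrt{1591}}$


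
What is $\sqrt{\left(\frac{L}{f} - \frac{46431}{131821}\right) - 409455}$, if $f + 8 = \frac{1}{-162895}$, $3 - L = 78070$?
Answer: $\frac{i \sqrt{11794953261676923312953792061}}{171783986181} \approx 632.22 i$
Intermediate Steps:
$L = -78067$ ($L = 3 - 78070 = -78067$)
$f = - \frac{1303161}{162895}$ ($f = -8 + \frac{1}{-162895} = -8 - \frac{1}{162895} = - \frac{1303161}{162895} \approx -8.0$)
$\sqrt{\left(\frac{L}{f} - \frac{46431}{131821}\right) - 409455} = \sqrt{\left(- \frac{78067}{- \frac{1303161}{162895}} - \frac{46431}{131821}\right) - 409455} = \sqrt{\left(\left(-78067\right) \left(- \frac{162895}{1303161}\right) - \frac{46431}{131821}\right) - 409455} = \sqrt{\left(\frac{12716723965}{1303161} - \frac{46431}{131821}\right) - 409455} = \sqrt{\frac{1676270762721874}{171783986181} - 409455} = \sqrt{- \frac{68661541299019481}{171783986181}} = \frac{i \sqrt{11794953261676923312953792061}}{171783986181}$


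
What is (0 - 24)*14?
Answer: -336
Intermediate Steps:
(0 - 24)*14 = -24*14 = -336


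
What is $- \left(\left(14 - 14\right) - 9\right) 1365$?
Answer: $12285$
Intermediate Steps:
$- \left(\left(14 - 14\right) - 9\right) 1365 = - \left(0 - 9\right) 1365 = - \left(-9\right) 1365 = \left(-1\right) \left(-12285\right) = 12285$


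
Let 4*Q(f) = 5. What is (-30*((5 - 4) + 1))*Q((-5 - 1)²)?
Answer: -75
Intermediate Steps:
Q(f) = 5/4 (Q(f) = (¼)*5 = 5/4)
(-30*((5 - 4) + 1))*Q((-5 - 1)²) = -30*((5 - 4) + 1)*(5/4) = -30*(1 + 1)*(5/4) = -30*2*(5/4) = -60*5/4 = -75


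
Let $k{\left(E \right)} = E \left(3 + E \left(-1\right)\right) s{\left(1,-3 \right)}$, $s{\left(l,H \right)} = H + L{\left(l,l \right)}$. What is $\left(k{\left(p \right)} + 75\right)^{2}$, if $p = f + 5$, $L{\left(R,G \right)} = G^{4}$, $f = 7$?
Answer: $84681$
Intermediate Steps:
$p = 12$ ($p = 7 + 5 = 12$)
$s{\left(l,H \right)} = H + l^{4}$
$k{\left(E \right)} = - 2 E \left(3 - E\right)$ ($k{\left(E \right)} = E \left(3 + E \left(-1\right)\right) \left(-3 + 1^{4}\right) = E \left(3 - E\right) \left(-3 + 1\right) = E \left(3 - E\right) \left(-2\right) = - 2 E \left(3 - E\right)$)
$\left(k{\left(p \right)} + 75\right)^{2} = \left(2 \cdot 12 \left(-3 + 12\right) + 75\right)^{2} = \left(2 \cdot 12 \cdot 9 + 75\right)^{2} = \left(216 + 75\right)^{2} = 291^{2} = 84681$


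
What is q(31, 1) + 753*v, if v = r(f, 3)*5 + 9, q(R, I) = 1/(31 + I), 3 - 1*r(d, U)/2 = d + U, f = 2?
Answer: -265055/32 ≈ -8283.0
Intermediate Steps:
r(d, U) = 6 - 2*U - 2*d (r(d, U) = 6 - 2*(d + U) = 6 - 2*(U + d) = 6 + (-2*U - 2*d) = 6 - 2*U - 2*d)
v = -11 (v = (6 - 2*3 - 2*2)*5 + 9 = (6 - 6 - 4)*5 + 9 = -4*5 + 9 = -20 + 9 = -11)
q(31, 1) + 753*v = 1/(31 + 1) + 753*(-11) = 1/32 - 8283 = -265055/32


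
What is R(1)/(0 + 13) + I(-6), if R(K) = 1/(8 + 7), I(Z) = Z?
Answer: -1169/195 ≈ -5.9949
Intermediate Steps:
R(K) = 1/15
R(1)/(0 + 13) + I(-6) = 1/(15*(0 + 13)) - 6 = (1/15)/13 - 6 = (1/15)*(1/13) - 6 = 1/195 - 6 = -1169/195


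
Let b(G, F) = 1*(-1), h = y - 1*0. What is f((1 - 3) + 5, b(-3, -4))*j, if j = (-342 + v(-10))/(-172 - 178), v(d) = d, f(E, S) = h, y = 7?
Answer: 176/25 ≈ 7.0400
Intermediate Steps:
h = 7 (h = 7 - 1*0 = 7 + 0 = 7)
b(G, F) = -1
f(E, S) = 7
j = 176/175 (j = (-342 - 10)/(-172 - 178) = -352/(-350) = -352*(-1/350) = 176/175 ≈ 1.0057)
f((1 - 3) + 5, b(-3, -4))*j = 7*(176/175) = 176/25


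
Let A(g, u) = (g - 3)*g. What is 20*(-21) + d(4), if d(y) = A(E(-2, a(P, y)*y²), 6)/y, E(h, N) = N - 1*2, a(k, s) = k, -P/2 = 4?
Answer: 7805/2 ≈ 3902.5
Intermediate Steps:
P = -8 (P = -2*4 = -8)
E(h, N) = -2 + N (E(h, N) = N - 2 = -2 + N)
A(g, u) = g*(-3 + g) (A(g, u) = (-3 + g)*g = g*(-3 + g))
d(y) = (-5 - 8*y²)*(-2 - 8*y²)/y (d(y) = ((-2 - 8*y²)*(-3 + (-2 - 8*y²)))/y = ((-2 - 8*y²)*(-5 - 8*y²))/y = ((-5 - 8*y²)*(-2 - 8*y²))/y = (-5 - 8*y²)*(-2 - 8*y²)/y)
20*(-21) + d(4) = 20*(-21) + (10/4 + 56*4 + 64*4³) = -420 + (10*(¼) + 224 + 64*64) = -420 + (5/2 + 224 + 4096) = -420 + 8645/2 = 7805/2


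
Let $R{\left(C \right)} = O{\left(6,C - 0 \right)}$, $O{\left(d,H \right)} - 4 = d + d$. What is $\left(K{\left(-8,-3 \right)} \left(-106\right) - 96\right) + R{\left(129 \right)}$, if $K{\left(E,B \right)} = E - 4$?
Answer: $1192$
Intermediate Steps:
$K{\left(E,B \right)} = -4 + E$
$O{\left(d,H \right)} = 4 + 2 d$ ($O{\left(d,H \right)} = 4 + \left(d + d\right) = 4 + 2 d$)
$R{\left(C \right)} = 16$ ($R{\left(C \right)} = 4 + 2 \cdot 6 = 4 + 12 = 16$)
$\left(K{\left(-8,-3 \right)} \left(-106\right) - 96\right) + R{\left(129 \right)} = \left(\left(-4 - 8\right) \left(-106\right) - 96\right) + 16 = \left(\left(-12\right) \left(-106\right) - 96\right) + 16 = \left(1272 - 96\right) + 16 = 1176 + 16 = 1192$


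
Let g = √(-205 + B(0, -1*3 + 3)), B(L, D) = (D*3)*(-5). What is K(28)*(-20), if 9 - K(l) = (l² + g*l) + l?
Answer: 16060 + 560*I*√205 ≈ 16060.0 + 8018.0*I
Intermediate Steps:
B(L, D) = -15*D (B(L, D) = (3*D)*(-5) = -15*D)
g = I*√205 (g = √(-205 - 15*(-1*3 + 3)) = √(-205 - 15*(-3 + 3)) = √(-205 - 15*0) = √(-205 + 0) = √(-205) = I*√205 ≈ 14.318*I)
K(l) = 9 - l - l² - I*l*√205 (K(l) = 9 - ((l² + (I*√205)*l) + l) = 9 - ((l² + I*l*√205) + l) = 9 - (l + l² + I*l*√205) = 9 + (-l - l² - I*l*√205) = 9 - l - l² - I*l*√205)
K(28)*(-20) = (9 - 1*28 - 1*28² - 1*I*28*√205)*(-20) = (9 - 28 - 1*784 - 28*I*√205)*(-20) = (9 - 28 - 784 - 28*I*√205)*(-20) = (-803 - 28*I*√205)*(-20) = 16060 + 560*I*√205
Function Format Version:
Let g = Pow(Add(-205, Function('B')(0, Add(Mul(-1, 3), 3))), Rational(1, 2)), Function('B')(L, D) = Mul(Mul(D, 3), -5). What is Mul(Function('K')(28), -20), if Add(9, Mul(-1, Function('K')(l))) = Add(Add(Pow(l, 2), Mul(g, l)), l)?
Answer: Add(16060, Mul(560, I, Pow(205, Rational(1, 2)))) ≈ Add(16060., Mul(8018.0, I))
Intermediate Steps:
Function('B')(L, D) = Mul(-15, D) (Function('B')(L, D) = Mul(Mul(3, D), -5) = Mul(-15, D))
g = Mul(I, Pow(205, Rational(1, 2))) (g = Pow(Add(-205, Mul(-15, Add(Mul(-1, 3), 3))), Rational(1, 2)) = Pow(Add(-205, Mul(-15, Add(-3, 3))), Rational(1, 2)) = Pow(Add(-205, Mul(-15, 0)), Rational(1, 2)) = Pow(Add(-205, 0), Rational(1, 2)) = Pow(-205, Rational(1, 2)) = Mul(I, Pow(205, Rational(1, 2))) ≈ Mul(14.318, I))
Function('K')(l) = Add(9, Mul(-1, l), Mul(-1, Pow(l, 2)), Mul(-1, I, l, Pow(205, Rational(1, 2)))) (Function('K')(l) = Add(9, Mul(-1, Add(Add(Pow(l, 2), Mul(Mul(I, Pow(205, Rational(1, 2))), l)), l))) = Add(9, Mul(-1, Add(Add(Pow(l, 2), Mul(I, l, Pow(205, Rational(1, 2)))), l))) = Add(9, Mul(-1, Add(l, Pow(l, 2), Mul(I, l, Pow(205, Rational(1, 2)))))) = Add(9, Add(Mul(-1, l), Mul(-1, Pow(l, 2)), Mul(-1, I, l, Pow(205, Rational(1, 2))))) = Add(9, Mul(-1, l), Mul(-1, Pow(l, 2)), Mul(-1, I, l, Pow(205, Rational(1, 2)))))
Mul(Function('K')(28), -20) = Mul(Add(9, Mul(-1, 28), Mul(-1, Pow(28, 2)), Mul(-1, I, 28, Pow(205, Rational(1, 2)))), -20) = Mul(Add(9, -28, Mul(-1, 784), Mul(-28, I, Pow(205, Rational(1, 2)))), -20) = Mul(Add(9, -28, -784, Mul(-28, I, Pow(205, Rational(1, 2)))), -20) = Mul(Add(-803, Mul(-28, I, Pow(205, Rational(1, 2)))), -20) = Add(16060, Mul(560, I, Pow(205, Rational(1, 2))))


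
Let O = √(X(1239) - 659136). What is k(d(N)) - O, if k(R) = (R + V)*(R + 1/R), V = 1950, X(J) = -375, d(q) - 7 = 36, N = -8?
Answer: 3687050/43 - 3*I*√73279 ≈ 85745.0 - 812.1*I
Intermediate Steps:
d(q) = 43 (d(q) = 7 + 36 = 43)
k(R) = (1950 + R)*(R + 1/R) (k(R) = (R + 1950)*(R + 1/R) = (1950 + R)*(R + 1/R))
O = 3*I*√73279 (O = √(-375 - 659136) = √(-659511) = 3*I*√73279 ≈ 812.1*I)
k(d(N)) - O = (1 + 43² + 1950*43 + 1950/43) - 3*I*√73279 = (1 + 1849 + 83850 + 1950*(1/43)) - 3*I*√73279 = (1 + 1849 + 83850 + 1950/43) - 3*I*√73279 = 3687050/43 - 3*I*√73279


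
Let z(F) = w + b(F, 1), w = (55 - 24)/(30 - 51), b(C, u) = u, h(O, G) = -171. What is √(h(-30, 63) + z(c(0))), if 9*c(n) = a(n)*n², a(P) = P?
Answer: I*√75621/21 ≈ 13.095*I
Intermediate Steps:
w = -31/21 (w = 31/(-21) = 31*(-1/21) = -31/21 ≈ -1.4762)
c(n) = n³/9 (c(n) = (n*n²)/9 = n³/9)
z(F) = -10/21 (z(F) = -31/21 + 1 = -10/21)
√(h(-30, 63) + z(c(0))) = √(-171 - 10/21) = √(-3601/21) = I*√75621/21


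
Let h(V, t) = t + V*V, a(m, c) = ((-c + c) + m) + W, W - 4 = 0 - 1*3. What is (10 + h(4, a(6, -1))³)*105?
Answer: 1278585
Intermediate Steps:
W = 1 (W = 4 + (0 - 1*3) = 4 + (0 - 3) = 4 - 3 = 1)
a(m, c) = 1 + m (a(m, c) = ((-c + c) + m) + 1 = (0 + m) + 1 = m + 1 = 1 + m)
h(V, t) = t + V²
(10 + h(4, a(6, -1))³)*105 = (10 + ((1 + 6) + 4²)³)*105 = (10 + (7 + 16)³)*105 = (10 + 23³)*105 = (10 + 12167)*105 = 12177*105 = 1278585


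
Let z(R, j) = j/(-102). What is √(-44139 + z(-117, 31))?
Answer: I*√459225318/102 ≈ 210.09*I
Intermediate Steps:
z(R, j) = -j/102 (z(R, j) = j*(-1/102) = -j/102)
√(-44139 + z(-117, 31)) = √(-44139 - 1/102*31) = √(-44139 - 31/102) = √(-4502209/102) = I*√459225318/102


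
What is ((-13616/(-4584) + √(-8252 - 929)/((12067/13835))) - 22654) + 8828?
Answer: -7920596/573 + 13835*I*√9181/12067 ≈ -13823.0 + 109.86*I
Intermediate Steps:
((-13616/(-4584) + √(-8252 - 929)/((12067/13835))) - 22654) + 8828 = ((-13616*(-1/4584) + √(-9181)/((12067*(1/13835)))) - 22654) + 8828 = ((1702/573 + (I*√9181)/(12067/13835)) - 22654) + 8828 = ((1702/573 + (I*√9181)*(13835/12067)) - 22654) + 8828 = ((1702/573 + 13835*I*√9181/12067) - 22654) + 8828 = (-12979040/573 + 13835*I*√9181/12067) + 8828 = -7920596/573 + 13835*I*√9181/12067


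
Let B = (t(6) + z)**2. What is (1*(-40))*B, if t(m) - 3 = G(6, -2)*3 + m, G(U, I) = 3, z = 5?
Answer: -21160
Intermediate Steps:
t(m) = 12 + m (t(m) = 3 + (3*3 + m) = 3 + (9 + m) = 12 + m)
B = 529 (B = ((12 + 6) + 5)**2 = (18 + 5)**2 = 23**2 = 529)
(1*(-40))*B = (1*(-40))*529 = -40*529 = -21160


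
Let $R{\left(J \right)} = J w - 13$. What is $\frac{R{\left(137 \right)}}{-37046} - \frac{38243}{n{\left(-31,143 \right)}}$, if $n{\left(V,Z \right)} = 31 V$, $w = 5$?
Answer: $\frac{708052193}{17800603} \approx 39.777$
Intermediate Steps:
$R{\left(J \right)} = -13 + 5 J$ ($R{\left(J \right)} = J 5 - 13 = 5 J - 13 = -13 + 5 J$)
$\frac{R{\left(137 \right)}}{-37046} - \frac{38243}{n{\left(-31,143 \right)}} = \frac{-13 + 5 \cdot 137}{-37046} - \frac{38243}{31 \left(-31\right)} = \left(-13 + 685\right) \left(- \frac{1}{37046}\right) - \frac{38243}{-961} = 672 \left(- \frac{1}{37046}\right) - - \frac{38243}{961} = - \frac{336}{18523} + \frac{38243}{961} = \frac{708052193}{17800603}$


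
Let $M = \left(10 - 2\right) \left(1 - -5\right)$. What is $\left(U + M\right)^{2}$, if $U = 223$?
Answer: $73441$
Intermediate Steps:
$M = 48$ ($M = 8 \left(1 + 5\right) = 8 \cdot 6 = 48$)
$\left(U + M\right)^{2} = \left(223 + 48\right)^{2} = 271^{2} = 73441$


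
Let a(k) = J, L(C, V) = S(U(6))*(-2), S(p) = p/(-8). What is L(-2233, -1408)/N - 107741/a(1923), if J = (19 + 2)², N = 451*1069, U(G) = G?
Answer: -103887965035/425228958 ≈ -244.31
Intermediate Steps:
N = 482119
S(p) = -p/8 (S(p) = p*(-⅛) = -p/8)
L(C, V) = 3/2 (L(C, V) = -⅛*6*(-2) = -¾*(-2) = 3/2)
J = 441 (J = 21² = 441)
a(k) = 441
L(-2233, -1408)/N - 107741/a(1923) = (3/2)/482119 - 107741/441 = (3/2)*(1/482119) - 107741*1/441 = 3/964238 - 107741/441 = -103887965035/425228958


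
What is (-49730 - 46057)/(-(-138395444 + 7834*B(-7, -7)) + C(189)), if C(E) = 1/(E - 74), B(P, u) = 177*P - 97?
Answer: -11015505/17119091821 ≈ -0.00064346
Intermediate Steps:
B(P, u) = -97 + 177*P
C(E) = 1/(-74 + E)
(-49730 - 46057)/(-(-138395444 + 7834*B(-7, -7)) + C(189)) = (-49730 - 46057)/(-(-139155342 - 9706326) + 1/(-74 + 189)) = -95787/(-7834/(1/(-17666 + (-97 - 1239))) + 1/115) = -95787/(-7834/(1/(-17666 - 1336)) + 1/115) = -95787/(-7834/(1/(-19002)) + 1/115) = -95787/(-7834/(-1/19002) + 1/115) = -95787/(-7834*(-19002) + 1/115) = -95787/(148861668 + 1/115) = -95787/17119091821/115 = -95787*115/17119091821 = -11015505/17119091821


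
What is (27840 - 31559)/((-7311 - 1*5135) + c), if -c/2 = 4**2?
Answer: 3719/12478 ≈ 0.29804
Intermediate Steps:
c = -32 (c = -2*4**2 = -2*16 = -32)
(27840 - 31559)/((-7311 - 1*5135) + c) = (27840 - 31559)/((-7311 - 1*5135) - 32) = -3719/((-7311 - 5135) - 32) = -3719/(-12446 - 32) = -3719/(-12478) = -3719*(-1/12478) = 3719/12478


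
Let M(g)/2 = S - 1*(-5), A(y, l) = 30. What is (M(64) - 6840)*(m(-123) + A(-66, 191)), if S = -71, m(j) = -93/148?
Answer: -7576821/37 ≈ -2.0478e+5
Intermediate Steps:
m(j) = -93/148 (m(j) = -93*1/148 = -93/148)
M(g) = -132 (M(g) = 2*(-71 - 1*(-5)) = 2*(-71 + 5) = 2*(-66) = -132)
(M(64) - 6840)*(m(-123) + A(-66, 191)) = (-132 - 6840)*(-93/148 + 30) = -6972*4347/148 = -7576821/37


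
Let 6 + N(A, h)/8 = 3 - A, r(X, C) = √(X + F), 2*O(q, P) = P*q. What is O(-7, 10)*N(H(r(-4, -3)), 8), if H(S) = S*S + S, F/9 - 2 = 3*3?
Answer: 27440 + 280*√95 ≈ 30169.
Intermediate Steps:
F = 99 (F = 18 + 9*(3*3) = 18 + 9*9 = 18 + 81 = 99)
O(q, P) = P*q/2 (O(q, P) = (P*q)/2 = P*q/2)
r(X, C) = √(99 + X) (r(X, C) = √(X + 99) = √(99 + X))
H(S) = S + S² (H(S) = S² + S = S + S²)
N(A, h) = -24 - 8*A (N(A, h) = -48 + 8*(3 - A) = -48 + (24 - 8*A) = -24 - 8*A)
O(-7, 10)*N(H(r(-4, -3)), 8) = ((½)*10*(-7))*(-24 - 8*√(99 - 4)*(1 + √(99 - 4))) = -35*(-24 - 8*√95*(1 + √95)) = 840 + 280*√95*(1 + √95)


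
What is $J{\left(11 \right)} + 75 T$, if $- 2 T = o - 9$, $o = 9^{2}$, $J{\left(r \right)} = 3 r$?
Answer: $-2667$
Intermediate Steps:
$o = 81$
$T = -36$ ($T = - \frac{81 - 9}{2} = \left(- \frac{1}{2}\right) 72 = -36$)
$J{\left(11 \right)} + 75 T = 3 \cdot 11 + 75 \left(-36\right) = 33 - 2700 = -2667$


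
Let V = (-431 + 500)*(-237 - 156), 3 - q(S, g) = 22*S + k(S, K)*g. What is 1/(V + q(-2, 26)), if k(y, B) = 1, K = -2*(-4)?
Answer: -1/27096 ≈ -3.6906e-5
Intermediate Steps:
K = 8
q(S, g) = 3 - g - 22*S (q(S, g) = 3 - (22*S + 1*g) = 3 - (22*S + g) = 3 - (g + 22*S) = 3 + (-g - 22*S) = 3 - g - 22*S)
V = -27117 (V = 69*(-393) = -27117)
1/(V + q(-2, 26)) = 1/(-27117 + (3 - 1*26 - 22*(-2))) = 1/(-27117 + (3 - 26 + 44)) = 1/(-27117 + 21) = 1/(-27096) = -1/27096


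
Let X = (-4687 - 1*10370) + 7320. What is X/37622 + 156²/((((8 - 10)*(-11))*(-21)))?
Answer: -153190581/2896894 ≈ -52.881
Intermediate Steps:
X = -7737 (X = (-4687 - 10370) + 7320 = -15057 + 7320 = -7737)
X/37622 + 156²/((((8 - 10)*(-11))*(-21))) = -7737/37622 + 156²/((((8 - 10)*(-11))*(-21))) = -7737*1/37622 + 24336/((-2*(-11)*(-21))) = -7737/37622 + 24336/((22*(-21))) = -7737/37622 + 24336/(-462) = -7737/37622 + 24336*(-1/462) = -7737/37622 - 4056/77 = -153190581/2896894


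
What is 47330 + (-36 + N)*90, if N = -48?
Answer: 39770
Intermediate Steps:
47330 + (-36 + N)*90 = 47330 + (-36 - 48)*90 = 47330 - 84*90 = 47330 - 7560 = 39770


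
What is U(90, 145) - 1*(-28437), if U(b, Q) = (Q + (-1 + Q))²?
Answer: 111958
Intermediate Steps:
U(b, Q) = (-1 + 2*Q)²
U(90, 145) - 1*(-28437) = (-1 + 2*145)² - 1*(-28437) = (-1 + 290)² + 28437 = 289² + 28437 = 83521 + 28437 = 111958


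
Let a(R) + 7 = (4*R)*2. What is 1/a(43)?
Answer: 1/337 ≈ 0.0029674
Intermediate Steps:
a(R) = -7 + 8*R (a(R) = -7 + (4*R)*2 = -7 + 8*R)
1/a(43) = 1/(-7 + 8*43) = 1/(-7 + 344) = 1/337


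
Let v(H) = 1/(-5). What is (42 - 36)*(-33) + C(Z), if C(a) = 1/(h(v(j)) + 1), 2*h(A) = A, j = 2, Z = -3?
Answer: -1772/9 ≈ -196.89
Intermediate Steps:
v(H) = -1/5
h(A) = A/2
C(a) = 10/9 (C(a) = 1/((1/2)*(-1/5) + 1) = 1/(-1/10 + 1) = 1/(9/10) = 10/9)
(42 - 36)*(-33) + C(Z) = (42 - 36)*(-33) + 10/9 = 6*(-33) + 10/9 = -198 + 10/9 = -1772/9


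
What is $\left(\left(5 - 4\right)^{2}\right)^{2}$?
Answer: $1$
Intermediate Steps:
$\left(\left(5 - 4\right)^{2}\right)^{2} = \left(1^{2}\right)^{2} = 1^{2} = 1$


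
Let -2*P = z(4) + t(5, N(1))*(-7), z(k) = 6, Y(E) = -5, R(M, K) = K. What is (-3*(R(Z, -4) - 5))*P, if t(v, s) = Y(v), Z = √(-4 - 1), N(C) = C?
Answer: -1107/2 ≈ -553.50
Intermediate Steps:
Z = I*√5 (Z = √(-5) = I*√5 ≈ 2.2361*I)
t(v, s) = -5
P = -41/2 (P = -(6 - 5*(-7))/2 = -(6 + 35)/2 = -½*41 = -41/2 ≈ -20.500)
(-3*(R(Z, -4) - 5))*P = -3*(-4 - 5)*(-41/2) = -3*(-9)*(-41/2) = 27*(-41/2) = -1107/2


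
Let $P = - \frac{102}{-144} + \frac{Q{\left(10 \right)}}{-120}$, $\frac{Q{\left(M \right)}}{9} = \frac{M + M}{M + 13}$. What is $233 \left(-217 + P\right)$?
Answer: $- \frac{27826957}{552} \approx -50411.0$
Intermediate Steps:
$Q{\left(M \right)} = \frac{18 M}{13 + M}$ ($Q{\left(M \right)} = 9 \frac{M + M}{M + 13} = 9 \frac{2 M}{13 + M} = \frac{18 M}{13 + M}$)
$P = \frac{355}{552}$ ($P = - \frac{102}{-144} + \frac{18 \cdot 10 \frac{1}{13 + 10}}{-120} = \left(-102\right) \left(- \frac{1}{144}\right) + 18 \cdot 10 \cdot \frac{1}{23} \left(- \frac{1}{120}\right) = \frac{17}{24} + 18 \cdot 10 \cdot \frac{1}{23} \left(- \frac{1}{120}\right) = \frac{17}{24} + \frac{180}{23} \left(- \frac{1}{120}\right) = \frac{17}{24} - \frac{3}{46} = \frac{355}{552} \approx 0.64312$)
$233 \left(-217 + P\right) = 233 \left(-217 + \frac{355}{552}\right) = 233 \left(- \frac{119429}{552}\right) = - \frac{27826957}{552}$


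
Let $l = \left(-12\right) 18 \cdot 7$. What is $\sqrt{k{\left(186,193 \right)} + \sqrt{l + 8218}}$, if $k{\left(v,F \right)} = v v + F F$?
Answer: $\sqrt{71845 + \sqrt{6706}} \approx 268.19$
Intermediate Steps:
$k{\left(v,F \right)} = F^{2} + v^{2}$ ($k{\left(v,F \right)} = v^{2} + F^{2} = F^{2} + v^{2}$)
$l = -1512$ ($l = \left(-216\right) 7 = -1512$)
$\sqrt{k{\left(186,193 \right)} + \sqrt{l + 8218}} = \sqrt{\left(193^{2} + 186^{2}\right) + \sqrt{-1512 + 8218}} = \sqrt{\left(37249 + 34596\right) + \sqrt{6706}} = \sqrt{71845 + \sqrt{6706}}$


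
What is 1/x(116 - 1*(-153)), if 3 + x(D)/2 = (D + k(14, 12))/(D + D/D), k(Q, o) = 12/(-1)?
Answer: -135/553 ≈ -0.24412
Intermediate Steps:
k(Q, o) = -12 (k(Q, o) = 12*(-1) = -12)
x(D) = -6 + 2*(-12 + D)/(1 + D) (x(D) = -6 + 2*((D - 12)/(D + D/D)) = -6 + 2*((-12 + D)/(D + 1)) = -6 + 2*((-12 + D)/(1 + D)) = -6 + 2*(-12 + D)/(1 + D))
1/x(116 - 1*(-153)) = 1/(2*(-15 - 2*(116 - 1*(-153)))/(1 + (116 - 1*(-153)))) = 1/(2*(-15 - 2*(116 + 153))/(1 + (116 + 153))) = 1/(2*(-15 - 2*269)/(1 + 269)) = 1/(2*(-15 - 538)/270) = 1/(2*(1/270)*(-553)) = 1/(-553/135) = -135/553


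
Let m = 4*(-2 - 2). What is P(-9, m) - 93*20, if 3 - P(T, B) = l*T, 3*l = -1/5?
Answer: -9288/5 ≈ -1857.6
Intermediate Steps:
l = -1/15 (l = (-1/5)/3 = (-1*1/5)/3 = (1/3)*(-1/5) = -1/15 ≈ -0.066667)
m = -16 (m = 4*(-4) = -16)
P(T, B) = 3 + T/15 (P(T, B) = 3 - (-1)*T/15 = 3 + T/15)
P(-9, m) - 93*20 = (3 + (1/15)*(-9)) - 93*20 = (3 - 3/5) - 1860 = 12/5 - 1860 = -9288/5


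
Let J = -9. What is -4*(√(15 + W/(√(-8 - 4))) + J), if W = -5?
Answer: 36 - 2*√(540 + 30*I*√3)/3 ≈ 20.49 - 0.7445*I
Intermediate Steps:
-4*(√(15 + W/(√(-8 - 4))) + J) = -4*(√(15 - 5/√(-8 - 4)) - 9) = -4*(√(15 - 5*(-I*√3/6)) - 9) = -4*(√(15 - (-5)*I*√3/6) - 9) = -4*(√(15 + 5*I*√3/6) - 9) = -4*(-9 + √(15 + 5*I*√3/6)) = 36 - 4*√(15 + 5*I*√3/6)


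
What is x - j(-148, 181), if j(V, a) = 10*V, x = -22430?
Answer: -20950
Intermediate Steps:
x - j(-148, 181) = -22430 - 10*(-148) = -22430 - 1*(-1480) = -22430 + 1480 = -20950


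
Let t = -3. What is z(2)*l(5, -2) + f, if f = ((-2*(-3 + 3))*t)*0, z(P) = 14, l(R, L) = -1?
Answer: -14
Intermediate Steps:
f = 0 (f = (-2*(-3 + 3)*(-3))*0 = (-2*0*(-3))*0 = (0*(-3))*0 = 0*0 = 0)
z(2)*l(5, -2) + f = 14*(-1) + 0 = -14 + 0 = -14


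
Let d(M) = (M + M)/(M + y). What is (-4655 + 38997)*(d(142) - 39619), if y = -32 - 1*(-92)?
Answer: -137415288934/101 ≈ -1.3605e+9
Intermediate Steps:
y = 60 (y = -32 + 92 = 60)
d(M) = 2*M/(60 + M) (d(M) = (M + M)/(M + 60) = (2*M)/(60 + M) = 2*M/(60 + M))
(-4655 + 38997)*(d(142) - 39619) = (-4655 + 38997)*(2*142/(60 + 142) - 39619) = 34342*(2*142/202 - 39619) = 34342*(2*142*(1/202) - 39619) = 34342*(142/101 - 39619) = 34342*(-4001377/101) = -137415288934/101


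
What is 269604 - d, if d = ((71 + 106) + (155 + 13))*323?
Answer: 158169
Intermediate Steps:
d = 111435 (d = (177 + 168)*323 = 345*323 = 111435)
269604 - d = 269604 - 1*111435 = 269604 - 111435 = 158169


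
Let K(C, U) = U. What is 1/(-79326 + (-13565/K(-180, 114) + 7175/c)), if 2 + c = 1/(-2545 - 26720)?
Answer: -6672534/554036711849 ≈ -1.2043e-5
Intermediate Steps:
c = -58531/29265 (c = -2 + 1/(-2545 - 26720) = -2 + 1/(-29265) = -2 - 1/29265 = -58531/29265 ≈ -2.0000)
1/(-79326 + (-13565/K(-180, 114) + 7175/c)) = 1/(-79326 + (-13565/114 + 7175/(-58531/29265))) = 1/(-79326 + (-13565*1/114 + 7175*(-29265/58531))) = 1/(-79326 + (-13565/114 - 209976375/58531)) = 1/(-79326 - 24731279765/6672534) = 1/(-554036711849/6672534) = -6672534/554036711849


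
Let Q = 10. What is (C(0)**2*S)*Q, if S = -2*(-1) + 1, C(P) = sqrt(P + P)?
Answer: 0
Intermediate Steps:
C(P) = sqrt(2)*sqrt(P) (C(P) = sqrt(2*P) = sqrt(2)*sqrt(P))
S = 3 (S = 2 + 1 = 3)
(C(0)**2*S)*Q = ((sqrt(2)*sqrt(0))**2*3)*10 = ((sqrt(2)*0)**2*3)*10 = (0**2*3)*10 = (0*3)*10 = 0*10 = 0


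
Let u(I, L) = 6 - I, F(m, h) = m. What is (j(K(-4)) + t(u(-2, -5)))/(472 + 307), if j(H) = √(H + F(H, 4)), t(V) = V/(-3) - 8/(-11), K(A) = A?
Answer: -64/25707 + 2*I*√2/779 ≈ -0.0024896 + 0.0036308*I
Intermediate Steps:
t(V) = 8/11 - V/3 (t(V) = V*(-⅓) - 8*(-1/11) = -V/3 + 8/11 = 8/11 - V/3)
j(H) = √2*√H (j(H) = √(H + H) = √(2*H) = √2*√H)
(j(K(-4)) + t(u(-2, -5)))/(472 + 307) = (√2*√(-4) + (8/11 - (6 - 1*(-2))/3))/(472 + 307) = (√2*(2*I) + (8/11 - (6 + 2)/3))/779 = (2*I*√2 + (8/11 - ⅓*8))*(1/779) = (2*I*√2 + (8/11 - 8/3))*(1/779) = (2*I*√2 - 64/33)*(1/779) = (-64/33 + 2*I*√2)*(1/779) = -64/25707 + 2*I*√2/779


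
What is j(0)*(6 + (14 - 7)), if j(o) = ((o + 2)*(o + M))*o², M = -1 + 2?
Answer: 0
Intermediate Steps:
M = 1
j(o) = o²*(1 + o)*(2 + o) (j(o) = ((o + 2)*(o + 1))*o² = ((2 + o)*(1 + o))*o² = ((1 + o)*(2 + o))*o² = o²*(1 + o)*(2 + o))
j(0)*(6 + (14 - 7)) = (0²*(2 + 0² + 3*0))*(6 + (14 - 7)) = (0*(2 + 0 + 0))*(6 + 7) = (0*2)*13 = 0*13 = 0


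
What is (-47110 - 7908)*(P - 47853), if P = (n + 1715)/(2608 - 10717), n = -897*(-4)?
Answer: 21349475215040/8109 ≈ 2.6328e+9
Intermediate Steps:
n = 3588
P = -5303/8109 (P = (3588 + 1715)/(2608 - 10717) = 5303/(-8109) = 5303*(-1/8109) = -5303/8109 ≈ -0.65396)
(-47110 - 7908)*(P - 47853) = (-47110 - 7908)*(-5303/8109 - 47853) = -55018*(-388045280/8109) = 21349475215040/8109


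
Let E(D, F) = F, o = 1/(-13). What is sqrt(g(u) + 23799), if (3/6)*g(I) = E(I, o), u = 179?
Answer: sqrt(4022005)/13 ≈ 154.27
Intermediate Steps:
o = -1/13 ≈ -0.076923
g(I) = -2/13 (g(I) = 2*(-1/13) = -2/13)
sqrt(g(u) + 23799) = sqrt(-2/13 + 23799) = sqrt(309385/13) = sqrt(4022005)/13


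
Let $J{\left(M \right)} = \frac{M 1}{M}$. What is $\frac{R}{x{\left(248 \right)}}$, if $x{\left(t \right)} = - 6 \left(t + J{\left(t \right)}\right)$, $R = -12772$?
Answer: $\frac{6386}{747} \approx 8.5489$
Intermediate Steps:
$J{\left(M \right)} = 1$ ($J{\left(M \right)} = \frac{M}{M} = 1$)
$x{\left(t \right)} = -6 - 6 t$ ($x{\left(t \right)} = - 6 \left(t + 1\right) = - 6 \left(1 + t\right) = -6 - 6 t$)
$\frac{R}{x{\left(248 \right)}} = - \frac{12772}{-6 - 1488} = - \frac{12772}{-1494} = \left(-12772\right) \left(- \frac{1}{1494}\right) = \frac{6386}{747}$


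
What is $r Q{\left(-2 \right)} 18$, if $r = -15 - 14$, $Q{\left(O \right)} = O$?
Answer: $1044$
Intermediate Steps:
$r = -29$
$r Q{\left(-2 \right)} 18 = \left(-29\right) \left(-2\right) 18 = 58 \cdot 18 = 1044$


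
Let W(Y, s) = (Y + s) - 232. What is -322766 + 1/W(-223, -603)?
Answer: -341486429/1058 ≈ -3.2277e+5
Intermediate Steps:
W(Y, s) = -232 + Y + s
-322766 + 1/W(-223, -603) = -322766 + 1/(-232 - 223 - 603) = -322766 + 1/(-1058) = -322766 - 1/1058 = -341486429/1058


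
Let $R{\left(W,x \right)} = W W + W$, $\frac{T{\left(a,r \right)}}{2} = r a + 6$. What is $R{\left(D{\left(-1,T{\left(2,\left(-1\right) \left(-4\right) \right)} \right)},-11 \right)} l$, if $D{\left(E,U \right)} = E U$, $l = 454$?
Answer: $343224$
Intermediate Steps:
$T{\left(a,r \right)} = 12 + 2 a r$ ($T{\left(a,r \right)} = 2 \left(r a + 6\right) = 2 \left(a r + 6\right) = 2 \left(6 + a r\right) = 12 + 2 a r$)
$R{\left(W,x \right)} = W + W^{2}$ ($R{\left(W,x \right)} = W^{2} + W = W + W^{2}$)
$R{\left(D{\left(-1,T{\left(2,\left(-1\right) \left(-4\right) \right)} \right)},-11 \right)} l = - (12 + 2 \cdot 2 \left(\left(-1\right) \left(-4\right)\right)) \left(1 - \left(12 + 2 \cdot 2 \left(\left(-1\right) \left(-4\right)\right)\right)\right) 454 = - (12 + 2 \cdot 2 \cdot 4) \left(1 - \left(12 + 2 \cdot 2 \cdot 4\right)\right) 454 = - (12 + 16) \left(1 - \left(12 + 16\right)\right) 454 = \left(-1\right) 28 \left(1 - 28\right) 454 = - 28 \left(1 - 28\right) 454 = \left(-28\right) \left(-27\right) 454 = 756 \cdot 454 = 343224$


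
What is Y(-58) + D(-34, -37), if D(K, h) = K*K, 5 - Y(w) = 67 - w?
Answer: 1036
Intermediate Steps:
Y(w) = -62 + w (Y(w) = 5 - (67 - w) = 5 + (-67 + w) = -62 + w)
D(K, h) = K**2
Y(-58) + D(-34, -37) = (-62 - 58) + (-34)**2 = -120 + 1156 = 1036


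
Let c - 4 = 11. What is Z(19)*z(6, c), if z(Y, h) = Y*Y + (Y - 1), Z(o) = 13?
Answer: 533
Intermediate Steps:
c = 15 (c = 4 + 11 = 15)
z(Y, h) = -1 + Y + Y**2 (z(Y, h) = Y**2 + (-1 + Y) = -1 + Y + Y**2)
Z(19)*z(6, c) = 13*(-1 + 6 + 6**2) = 13*(-1 + 6 + 36) = 13*41 = 533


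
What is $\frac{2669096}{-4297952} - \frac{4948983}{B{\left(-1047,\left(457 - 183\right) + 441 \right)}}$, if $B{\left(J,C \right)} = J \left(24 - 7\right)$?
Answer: $\frac{884291005963}{3187468652} \approx 277.43$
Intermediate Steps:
$B{\left(J,C \right)} = 17 J$ ($B{\left(J,C \right)} = J 17 = 17 J$)
$\frac{2669096}{-4297952} - \frac{4948983}{B{\left(-1047,\left(457 - 183\right) + 441 \right)}} = \frac{2669096}{-4297952} - \frac{4948983}{17 \left(-1047\right)} = 2669096 \left(- \frac{1}{4297952}\right) - \frac{4948983}{-17799} = - \frac{333637}{537244} - - \frac{1649661}{5933} = - \frac{333637}{537244} + \frac{1649661}{5933} = \frac{884291005963}{3187468652}$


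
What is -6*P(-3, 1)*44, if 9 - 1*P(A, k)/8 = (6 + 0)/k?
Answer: -6336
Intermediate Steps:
P(A, k) = 72 - 48/k (P(A, k) = 72 - 8*(6 + 0)/k = 72 - 48/k)
-6*P(-3, 1)*44 = -6*(72 - 48/1)*44 = -6*(72 - 48*1)*44 = -6*(72 - 48)*44 = -6*24*44 = -144*44 = -6336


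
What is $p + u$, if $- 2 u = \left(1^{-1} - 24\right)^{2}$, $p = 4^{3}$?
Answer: $- \frac{401}{2} \approx -200.5$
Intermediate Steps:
$p = 64$
$u = - \frac{529}{2}$ ($u = - \frac{\left(1^{-1} - 24\right)^{2}}{2} = - \frac{\left(1 - 24\right)^{2}}{2} = - \frac{\left(-23\right)^{2}}{2} = \left(- \frac{1}{2}\right) 529 = - \frac{529}{2} \approx -264.5$)
$p + u = 64 - \frac{529}{2} = - \frac{401}{2}$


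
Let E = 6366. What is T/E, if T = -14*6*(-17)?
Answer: 238/1061 ≈ 0.22432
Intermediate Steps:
T = 1428 (T = -84*(-17) = 1428)
T/E = 1428/6366 = 1428*(1/6366) = 238/1061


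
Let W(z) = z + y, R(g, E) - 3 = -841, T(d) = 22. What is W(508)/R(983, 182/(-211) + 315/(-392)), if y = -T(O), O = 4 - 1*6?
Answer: -243/419 ≈ -0.57995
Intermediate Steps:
O = -2 (O = 4 - 6 = -2)
y = -22 (y = -1*22 = -22)
R(g, E) = -838 (R(g, E) = 3 - 841 = -838)
W(z) = -22 + z (W(z) = z - 22 = -22 + z)
W(508)/R(983, 182/(-211) + 315/(-392)) = (-22 + 508)/(-838) = 486*(-1/838) = -243/419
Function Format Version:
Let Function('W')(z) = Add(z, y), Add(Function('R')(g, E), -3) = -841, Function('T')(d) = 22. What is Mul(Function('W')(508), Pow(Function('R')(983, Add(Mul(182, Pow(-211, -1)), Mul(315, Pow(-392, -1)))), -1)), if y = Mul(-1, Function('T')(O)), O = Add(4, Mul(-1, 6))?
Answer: Rational(-243, 419) ≈ -0.57995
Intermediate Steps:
O = -2 (O = Add(4, -6) = -2)
y = -22 (y = Mul(-1, 22) = -22)
Function('R')(g, E) = -838 (Function('R')(g, E) = Add(3, -841) = -838)
Function('W')(z) = Add(-22, z) (Function('W')(z) = Add(z, -22) = Add(-22, z))
Mul(Function('W')(508), Pow(Function('R')(983, Add(Mul(182, Pow(-211, -1)), Mul(315, Pow(-392, -1)))), -1)) = Mul(Add(-22, 508), Pow(-838, -1)) = Mul(486, Rational(-1, 838)) = Rational(-243, 419)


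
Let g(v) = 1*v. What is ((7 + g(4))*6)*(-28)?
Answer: -1848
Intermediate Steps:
g(v) = v
((7 + g(4))*6)*(-28) = ((7 + 4)*6)*(-28) = (11*6)*(-28) = 66*(-28) = -1848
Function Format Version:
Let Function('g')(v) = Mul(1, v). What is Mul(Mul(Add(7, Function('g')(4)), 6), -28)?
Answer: -1848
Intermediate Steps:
Function('g')(v) = v
Mul(Mul(Add(7, Function('g')(4)), 6), -28) = Mul(Mul(Add(7, 4), 6), -28) = Mul(Mul(11, 6), -28) = Mul(66, -28) = -1848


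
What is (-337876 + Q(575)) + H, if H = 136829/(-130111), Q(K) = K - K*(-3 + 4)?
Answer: -43961521065/130111 ≈ -3.3788e+5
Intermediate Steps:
Q(K) = 0 (Q(K) = K - K = 0)
H = -136829/130111 (H = 136829*(-1/130111) = -136829/130111 ≈ -1.0516)
(-337876 + Q(575)) + H = (-337876 + 0) - 136829/130111 = -337876 - 136829/130111 = -43961521065/130111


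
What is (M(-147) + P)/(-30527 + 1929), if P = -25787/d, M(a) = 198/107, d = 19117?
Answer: -1025957/58497752362 ≈ -1.7538e-5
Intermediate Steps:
M(a) = 198/107 (M(a) = 198*(1/107) = 198/107)
P = -25787/19117 ≈ -1.3489
(M(-147) + P)/(-30527 + 1929) = (198/107 - 25787/19117)/(-30527 + 1929) = (1025957/2045519)/(-28598) = (1025957/2045519)*(-1/28598) = -1025957/58497752362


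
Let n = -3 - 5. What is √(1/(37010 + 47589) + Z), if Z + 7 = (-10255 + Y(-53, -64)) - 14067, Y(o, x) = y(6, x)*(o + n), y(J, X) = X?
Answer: I*√146181537025826/84599 ≈ 142.92*I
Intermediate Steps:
n = -8
Y(o, x) = x*(-8 + o) (Y(o, x) = x*(o - 8) = x*(-8 + o))
Z = -20425 (Z = -7 + ((-10255 - 64*(-8 - 53)) - 14067) = -7 + ((-10255 - 64*(-61)) - 14067) = -7 + ((-10255 + 3904) - 14067) = -7 + (-6351 - 14067) = -7 - 20418 = -20425)
√(1/(37010 + 47589) + Z) = √(1/(37010 + 47589) - 20425) = √(1/84599 - 20425) = √(-1727934574/84599) = I*√146181537025826/84599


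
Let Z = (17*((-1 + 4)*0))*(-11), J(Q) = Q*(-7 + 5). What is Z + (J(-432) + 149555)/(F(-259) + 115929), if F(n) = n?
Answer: 150419/115670 ≈ 1.3004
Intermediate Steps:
J(Q) = -2*Q (J(Q) = Q*(-2) = -2*Q)
Z = 0 (Z = (17*(3*0))*(-11) = (17*0)*(-11) = 0*(-11) = 0)
Z + (J(-432) + 149555)/(F(-259) + 115929) = 0 + (-2*(-432) + 149555)/(-259 + 115929) = 0 + (864 + 149555)/115670 = 0 + 150419*(1/115670) = 0 + 150419/115670 = 150419/115670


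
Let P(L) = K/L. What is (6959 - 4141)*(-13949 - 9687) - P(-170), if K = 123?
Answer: -11323062037/170 ≈ -6.6606e+7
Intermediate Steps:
P(L) = 123/L
(6959 - 4141)*(-13949 - 9687) - P(-170) = (6959 - 4141)*(-13949 - 9687) - 123/(-170) = 2818*(-23636) - 123*(-1)/170 = -66606248 - 1*(-123/170) = -66606248 + 123/170 = -11323062037/170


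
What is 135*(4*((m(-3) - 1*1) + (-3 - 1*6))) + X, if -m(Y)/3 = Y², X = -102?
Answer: -20082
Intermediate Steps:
m(Y) = -3*Y²
135*(4*((m(-3) - 1*1) + (-3 - 1*6))) + X = 135*(4*((-3*(-3)² - 1*1) + (-3 - 1*6))) - 102 = 135*(4*((-3*9 - 1) + (-3 - 6))) - 102 = 135*(4*((-27 - 1) - 9)) - 102 = 135*(4*(-28 - 9)) - 102 = 135*(4*(-37)) - 102 = 135*(-148) - 102 = -19980 - 102 = -20082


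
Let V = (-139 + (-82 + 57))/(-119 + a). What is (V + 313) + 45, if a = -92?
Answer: 75702/211 ≈ 358.78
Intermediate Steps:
V = 164/211 (V = (-139 + (-82 + 57))/(-119 - 92) = (-139 - 25)/(-211) = -164*(-1/211) = 164/211 ≈ 0.77725)
(V + 313) + 45 = (164/211 + 313) + 45 = 66207/211 + 45 = 75702/211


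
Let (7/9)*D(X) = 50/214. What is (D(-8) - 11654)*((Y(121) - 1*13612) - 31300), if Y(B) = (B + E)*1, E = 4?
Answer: 390928748727/749 ≈ 5.2193e+8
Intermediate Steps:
D(X) = 225/749 (D(X) = 9*(50/214)/7 = 9*(50*(1/214))/7 = (9/7)*(25/107) = 225/749)
Y(B) = 4 + B (Y(B) = (B + 4)*1 = (4 + B)*1 = 4 + B)
(D(-8) - 11654)*((Y(121) - 1*13612) - 31300) = (225/749 - 11654)*(((4 + 121) - 1*13612) - 31300) = -8728621*((125 - 13612) - 31300)/749 = -8728621*(-13487 - 31300)/749 = -8728621/749*(-44787) = 390928748727/749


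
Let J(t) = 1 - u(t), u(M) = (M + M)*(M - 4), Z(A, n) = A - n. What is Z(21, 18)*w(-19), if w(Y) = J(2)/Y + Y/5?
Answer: -1218/95 ≈ -12.821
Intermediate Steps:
u(M) = 2*M*(-4 + M) (u(M) = (2*M)*(-4 + M) = 2*M*(-4 + M))
J(t) = 1 - 2*t*(-4 + t)
w(Y) = 9/Y + Y/5 (w(Y) = (1 - 2*2*(-4 + 2))/Y + Y/5 = (1 - 2*2*(-2))/Y + Y*(⅕) = (1 + 8)/Y + Y/5 = 9/Y + Y/5)
Z(21, 18)*w(-19) = (21 - 1*18)*(9/(-19) + (⅕)*(-19)) = (21 - 18)*(9*(-1/19) - 19/5) = 3*(-9/19 - 19/5) = 3*(-406/95) = -1218/95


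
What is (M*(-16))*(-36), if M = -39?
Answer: -22464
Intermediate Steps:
(M*(-16))*(-36) = -39*(-16)*(-36) = 624*(-36) = -22464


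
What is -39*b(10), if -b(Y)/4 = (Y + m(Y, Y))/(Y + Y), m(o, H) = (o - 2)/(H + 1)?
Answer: 4602/55 ≈ 83.673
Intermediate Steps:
m(o, H) = (-2 + o)/(1 + H)
b(Y) = -2*(Y + (-2 + Y)/(1 + Y))/Y (b(Y) = -4*(Y + (-2 + Y)/(1 + Y))/(Y + Y) = -4*(Y + (-2 + Y)/(1 + Y))/(2*Y) = -4*(Y + (-2 + Y)/(1 + Y))*1/(2*Y) = -2*(Y + (-2 + Y)/(1 + Y))/Y)
-39*b(10) = -78*(2 - 1*10² - 2*10)/(10*(1 + 10)) = -78*(2 - 1*100 - 20)/(10*11) = -78*(2 - 100 - 20)/(10*11) = -78*(-118)/(10*11) = -39*(-118/55) = 4602/55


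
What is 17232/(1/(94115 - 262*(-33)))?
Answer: 1770777552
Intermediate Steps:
17232/(1/(94115 - 262*(-33))) = 17232/(1/(94115 + 8646)) = 17232/(1/102761) = 17232*102761 = 1770777552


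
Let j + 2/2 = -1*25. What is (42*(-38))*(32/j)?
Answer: 25536/13 ≈ 1964.3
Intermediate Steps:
j = -26 (j = -1 - 1*25 = -1 - 25 = -26)
(42*(-38))*(32/j) = (42*(-38))*(32/(-26)) = -51072*(-1)/26 = -1596*(-16/13) = 25536/13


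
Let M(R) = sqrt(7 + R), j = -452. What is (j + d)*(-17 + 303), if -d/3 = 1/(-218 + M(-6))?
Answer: -28051166/217 ≈ -1.2927e+5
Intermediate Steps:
d = 3/217 (d = -3/(-218 + sqrt(7 - 6)) = -3/(-218 + sqrt(1)) = -3/(-218 + 1) = -3/(-217) = -3*(-1/217) = 3/217 ≈ 0.013825)
(j + d)*(-17 + 303) = (-452 + 3/217)*(-17 + 303) = -98081/217*286 = -28051166/217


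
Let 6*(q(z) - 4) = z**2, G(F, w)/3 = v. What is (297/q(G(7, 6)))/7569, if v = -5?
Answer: 66/69803 ≈ 0.00094552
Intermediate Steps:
G(F, w) = -15 (G(F, w) = 3*(-5) = -15)
q(z) = 4 + z**2/6
(297/q(G(7, 6)))/7569 = (297/(4 + (1/6)*(-15)**2))/7569 = (297/(4 + (1/6)*225))*(1/7569) = (297/(4 + 75/2))*(1/7569) = (297/(83/2))*(1/7569) = (297*(2/83))*(1/7569) = (594/83)*(1/7569) = 66/69803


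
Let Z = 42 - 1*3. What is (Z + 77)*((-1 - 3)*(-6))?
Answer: 2784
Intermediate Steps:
Z = 39 (Z = 42 - 3 = 39)
(Z + 77)*((-1 - 3)*(-6)) = (39 + 77)*((-1 - 3)*(-6)) = 116*(-4*(-6)) = 116*24 = 2784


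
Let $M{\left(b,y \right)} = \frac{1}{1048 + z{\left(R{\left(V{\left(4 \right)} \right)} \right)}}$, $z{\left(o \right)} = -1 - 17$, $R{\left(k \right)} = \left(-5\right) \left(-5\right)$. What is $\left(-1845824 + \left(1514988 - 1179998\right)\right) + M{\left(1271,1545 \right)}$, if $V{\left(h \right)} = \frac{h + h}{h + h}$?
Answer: $- \frac{1556159019}{1030} \approx -1.5108 \cdot 10^{6}$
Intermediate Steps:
$V{\left(h \right)} = 1$ ($V{\left(h \right)} = \frac{2 h}{2 h} = 2 h \frac{1}{2 h} = 1$)
$R{\left(k \right)} = 25$
$z{\left(o \right)} = -18$ ($z{\left(o \right)} = -1 - 17 = -18$)
$M{\left(b,y \right)} = \frac{1}{1030}$ ($M{\left(b,y \right)} = \frac{1}{1048 - 18} = \frac{1}{1030}$)
$\left(-1845824 + \left(1514988 - 1179998\right)\right) + M{\left(1271,1545 \right)} = \left(-1845824 + \left(1514988 - 1179998\right)\right) + \frac{1}{1030} = \left(-1845824 + 334990\right) + \frac{1}{1030} = -1510834 + \frac{1}{1030} = - \frac{1556159019}{1030}$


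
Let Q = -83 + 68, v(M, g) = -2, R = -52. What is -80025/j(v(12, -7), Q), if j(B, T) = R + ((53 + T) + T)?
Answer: 80025/29 ≈ 2759.5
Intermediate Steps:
Q = -15
j(B, T) = 1 + 2*T (j(B, T) = -52 + ((53 + T) + T) = -52 + (53 + 2*T) = 1 + 2*T)
-80025/j(v(12, -7), Q) = -80025/(1 + 2*(-15)) = -80025/(1 - 30) = -80025/(-29) = -80025*(-1/29) = 80025/29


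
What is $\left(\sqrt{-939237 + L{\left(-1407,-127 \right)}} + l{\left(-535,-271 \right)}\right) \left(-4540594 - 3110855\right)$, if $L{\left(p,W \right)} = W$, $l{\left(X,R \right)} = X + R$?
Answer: $6167067894 - 15302898 i \sqrt{234841} \approx 6.1671 \cdot 10^{9} - 7.4158 \cdot 10^{9} i$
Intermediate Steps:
$l{\left(X,R \right)} = R + X$
$\left(\sqrt{-939237 + L{\left(-1407,-127 \right)}} + l{\left(-535,-271 \right)}\right) \left(-4540594 - 3110855\right) = \left(\sqrt{-939237 - 127} - 806\right) \left(-4540594 - 3110855\right) = \left(\sqrt{-939364} - 806\right) \left(-7651449\right) = \left(2 i \sqrt{234841} - 806\right) \left(-7651449\right) = \left(-806 + 2 i \sqrt{234841}\right) \left(-7651449\right) = 6167067894 - 15302898 i \sqrt{234841}$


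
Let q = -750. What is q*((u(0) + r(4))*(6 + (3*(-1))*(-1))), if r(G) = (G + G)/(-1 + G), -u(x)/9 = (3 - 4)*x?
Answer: -18000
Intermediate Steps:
u(x) = 9*x (u(x) = -9*(3 - 4)*x = -(-9)*x = 9*x)
r(G) = 2*G/(-1 + G) (r(G) = (2*G)/(-1 + G) = 2*G/(-1 + G))
q*((u(0) + r(4))*(6 + (3*(-1))*(-1))) = -750*(9*0 + 2*4/(-1 + 4))*(6 + (3*(-1))*(-1)) = -750*(0 + 2*4/3)*(6 - 3*(-1)) = -750*(0 + 2*4*(1/3))*(6 + 3) = -750*(0 + 8/3)*9 = -2000*9 = -750*24 = -18000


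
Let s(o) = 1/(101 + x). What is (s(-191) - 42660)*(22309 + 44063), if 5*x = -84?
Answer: -1192031496060/421 ≈ -2.8314e+9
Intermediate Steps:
x = -84/5 (x = (⅕)*(-84) = -84/5 ≈ -16.800)
s(o) = 5/421 (s(o) = 1/(101 - 84/5) = 1/(421/5) = 5/421)
(s(-191) - 42660)*(22309 + 44063) = (5/421 - 42660)*(22309 + 44063) = -17959855/421*66372 = -1192031496060/421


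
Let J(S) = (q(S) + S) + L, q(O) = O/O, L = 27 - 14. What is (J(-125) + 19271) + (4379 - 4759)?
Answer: 18780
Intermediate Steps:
L = 13
q(O) = 1
J(S) = 14 + S (J(S) = (1 + S) + 13 = 14 + S)
(J(-125) + 19271) + (4379 - 4759) = ((14 - 125) + 19271) + (4379 - 4759) = (-111 + 19271) - 380 = 19160 - 380 = 18780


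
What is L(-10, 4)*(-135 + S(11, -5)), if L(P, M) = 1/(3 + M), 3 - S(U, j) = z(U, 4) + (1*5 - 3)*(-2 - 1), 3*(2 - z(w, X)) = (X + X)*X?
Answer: -352/21 ≈ -16.762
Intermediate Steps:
z(w, X) = 2 - 2*X²/3 (z(w, X) = 2 - (X + X)*X/3 = 2 - 2*X*X/3 = 2 - 2*X²/3)
S(U, j) = 53/3 (S(U, j) = 3 - ((2 - ⅔*4²) + (1*5 - 3)*(-2 - 1)) = 3 - ((2 - ⅔*16) + (5 - 3)*(-3)) = 3 - ((2 - 32/3) + 2*(-3)) = 3 - (-26/3 - 6) = 3 - 1*(-44/3) = 3 + 44/3 = 53/3)
L(-10, 4)*(-135 + S(11, -5)) = (-135 + 53/3)/(3 + 4) = -352/3/7 = (⅐)*(-352/3) = -352/21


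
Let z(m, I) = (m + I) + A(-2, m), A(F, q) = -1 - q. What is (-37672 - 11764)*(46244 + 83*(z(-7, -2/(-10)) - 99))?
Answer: -9383101108/5 ≈ -1.8766e+9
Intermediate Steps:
z(m, I) = -1 + I (z(m, I) = (m + I) + (-1 - m) = (I + m) + (-1 - m) = -1 + I)
(-37672 - 11764)*(46244 + 83*(z(-7, -2/(-10)) - 99)) = (-37672 - 11764)*(46244 + 83*((-1 - 2/(-10)) - 99)) = -49436*(46244 + 83*((-1 - 2*(-⅒)) - 99)) = -49436*(46244 + 83*((-1 + ⅕) - 99)) = -49436*(46244 + 83*(-⅘ - 99)) = -49436*(46244 + 83*(-499/5)) = -49436*(46244 - 41417/5) = -49436*189803/5 = -9383101108/5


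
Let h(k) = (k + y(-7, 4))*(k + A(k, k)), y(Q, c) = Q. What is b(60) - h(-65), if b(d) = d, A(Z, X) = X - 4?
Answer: -9588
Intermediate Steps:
A(Z, X) = -4 + X
h(k) = (-7 + k)*(-4 + 2*k) (h(k) = (k - 7)*(k + (-4 + k)) = (-7 + k)*(-4 + 2*k))
b(60) - h(-65) = 60 - (28 - 18*(-65) + 2*(-65)²) = 60 - (28 + 1170 + 2*4225) = 60 - (28 + 1170 + 8450) = 60 - 1*9648 = 60 - 9648 = -9588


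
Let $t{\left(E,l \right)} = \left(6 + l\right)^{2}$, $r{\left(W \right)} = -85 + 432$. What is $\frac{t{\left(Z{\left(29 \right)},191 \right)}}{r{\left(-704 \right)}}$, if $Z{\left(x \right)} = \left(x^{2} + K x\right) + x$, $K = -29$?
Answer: $\frac{38809}{347} \approx 111.84$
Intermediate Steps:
$Z{\left(x \right)} = x^{2} - 28 x$ ($Z{\left(x \right)} = \left(x^{2} - 29 x\right) + x = x^{2} - 28 x$)
$r{\left(W \right)} = 347$
$\frac{t{\left(Z{\left(29 \right)},191 \right)}}{r{\left(-704 \right)}} = \frac{\left(6 + 191\right)^{2}}{347} = 197^{2} \cdot \frac{1}{347} = 38809 \cdot \frac{1}{347} = \frac{38809}{347}$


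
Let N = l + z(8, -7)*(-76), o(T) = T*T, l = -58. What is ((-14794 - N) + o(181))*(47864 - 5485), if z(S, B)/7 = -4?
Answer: 673698963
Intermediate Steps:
z(S, B) = -28 (z(S, B) = 7*(-4) = -28)
o(T) = T²
N = 2070 (N = -58 - 28*(-76) = -58 + 2128 = 2070)
((-14794 - N) + o(181))*(47864 - 5485) = ((-14794 - 1*2070) + 181²)*(47864 - 5485) = ((-14794 - 2070) + 32761)*42379 = (-16864 + 32761)*42379 = 15897*42379 = 673698963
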